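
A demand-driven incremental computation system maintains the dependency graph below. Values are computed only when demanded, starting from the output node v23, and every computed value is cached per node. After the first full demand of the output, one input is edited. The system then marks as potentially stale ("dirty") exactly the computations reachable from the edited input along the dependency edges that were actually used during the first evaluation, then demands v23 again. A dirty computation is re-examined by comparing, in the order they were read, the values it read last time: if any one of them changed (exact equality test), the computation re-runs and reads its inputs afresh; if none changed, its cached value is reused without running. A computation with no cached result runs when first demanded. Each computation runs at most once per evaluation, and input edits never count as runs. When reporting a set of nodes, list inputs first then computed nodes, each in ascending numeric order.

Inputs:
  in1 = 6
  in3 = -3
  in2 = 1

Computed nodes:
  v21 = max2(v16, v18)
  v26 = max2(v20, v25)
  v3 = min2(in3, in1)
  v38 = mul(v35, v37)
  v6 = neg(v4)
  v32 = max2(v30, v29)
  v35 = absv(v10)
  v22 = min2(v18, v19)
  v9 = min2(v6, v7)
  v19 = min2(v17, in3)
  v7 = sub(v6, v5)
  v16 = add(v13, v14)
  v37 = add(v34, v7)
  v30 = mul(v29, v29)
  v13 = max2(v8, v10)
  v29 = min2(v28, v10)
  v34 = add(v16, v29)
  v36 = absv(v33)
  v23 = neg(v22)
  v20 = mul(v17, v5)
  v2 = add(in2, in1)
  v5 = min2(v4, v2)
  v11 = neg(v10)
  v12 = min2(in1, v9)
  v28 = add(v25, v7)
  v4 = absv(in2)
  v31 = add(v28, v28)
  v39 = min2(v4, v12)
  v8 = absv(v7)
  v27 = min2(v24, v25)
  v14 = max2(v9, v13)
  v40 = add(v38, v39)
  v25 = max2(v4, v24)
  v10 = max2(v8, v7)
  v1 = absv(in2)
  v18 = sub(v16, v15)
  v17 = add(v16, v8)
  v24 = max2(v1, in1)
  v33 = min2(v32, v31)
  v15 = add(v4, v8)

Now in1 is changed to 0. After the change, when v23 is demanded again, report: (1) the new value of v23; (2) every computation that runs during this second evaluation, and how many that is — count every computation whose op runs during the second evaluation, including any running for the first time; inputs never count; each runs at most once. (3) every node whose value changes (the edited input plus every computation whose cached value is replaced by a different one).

New value of v23: 3.
Computations that run: v2, v5 — 2 in total.
Values that change: in1, v2.
Key observation: the change is absorbed at v5 — it re-runs but produces the same value, and the output's value is unchanged.

First evaluation (everything demanded from the output):
  v2 = add(1, 6) = 7
  v4 = absv(1) = 1
  v5 = min2(1, 7) = 1
  v6 = neg(1) = -1
  v7 = sub(-1, 1) = -2
  v8 = absv(-2) = 2
  v9 = min2(-1, -2) = -2
  v10 = max2(2, -2) = 2
  v13 = max2(2, 2) = 2
  v14 = max2(-2, 2) = 2
  v15 = add(1, 2) = 3
  v16 = add(2, 2) = 4
  v17 = add(4, 2) = 6
  v18 = sub(4, 3) = 1
  v19 = min2(6, -3) = -3
  v22 = min2(1, -3) = -3
  v23 = neg(-3) = 3

Propagation after the edit:
  v2: runs — in1 6->0; result 1.
  v5: runs — v2 7->1; result 1 (same value as before).
  v7: checked — values it read are unchanged (v6 unchanged, v5 unchanged); reused cached -2 without running.
  v8: checked — values it read are unchanged (v7 unchanged); reused cached 2 without running.
  v9: checked — values it read are unchanged (v6 unchanged, v7 unchanged); reused cached -2 without running.
  v10: checked — values it read are unchanged (v8 unchanged, v7 unchanged); reused cached 2 without running.
  v13: checked — values it read are unchanged (v8 unchanged, v10 unchanged); reused cached 2 without running.
  v14: checked — values it read are unchanged (v9 unchanged, v13 unchanged); reused cached 2 without running.
  v15: checked — values it read are unchanged (v4 unchanged, v8 unchanged); reused cached 3 without running.
  v16: checked — values it read are unchanged (v13 unchanged, v14 unchanged); reused cached 4 without running.
  v17: checked — values it read are unchanged (v16 unchanged, v8 unchanged); reused cached 6 without running.
  v18: checked — values it read are unchanged (v16 unchanged, v15 unchanged); reused cached 1 without running.
  v19: checked — values it read are unchanged (v17 unchanged, in3 unchanged); reused cached -3 without running.
  v22: checked — values it read are unchanged (v18 unchanged, v19 unchanged); reused cached -3 without running.
  v23: checked — values it read are unchanged (v22 unchanged); reused cached 3 without running.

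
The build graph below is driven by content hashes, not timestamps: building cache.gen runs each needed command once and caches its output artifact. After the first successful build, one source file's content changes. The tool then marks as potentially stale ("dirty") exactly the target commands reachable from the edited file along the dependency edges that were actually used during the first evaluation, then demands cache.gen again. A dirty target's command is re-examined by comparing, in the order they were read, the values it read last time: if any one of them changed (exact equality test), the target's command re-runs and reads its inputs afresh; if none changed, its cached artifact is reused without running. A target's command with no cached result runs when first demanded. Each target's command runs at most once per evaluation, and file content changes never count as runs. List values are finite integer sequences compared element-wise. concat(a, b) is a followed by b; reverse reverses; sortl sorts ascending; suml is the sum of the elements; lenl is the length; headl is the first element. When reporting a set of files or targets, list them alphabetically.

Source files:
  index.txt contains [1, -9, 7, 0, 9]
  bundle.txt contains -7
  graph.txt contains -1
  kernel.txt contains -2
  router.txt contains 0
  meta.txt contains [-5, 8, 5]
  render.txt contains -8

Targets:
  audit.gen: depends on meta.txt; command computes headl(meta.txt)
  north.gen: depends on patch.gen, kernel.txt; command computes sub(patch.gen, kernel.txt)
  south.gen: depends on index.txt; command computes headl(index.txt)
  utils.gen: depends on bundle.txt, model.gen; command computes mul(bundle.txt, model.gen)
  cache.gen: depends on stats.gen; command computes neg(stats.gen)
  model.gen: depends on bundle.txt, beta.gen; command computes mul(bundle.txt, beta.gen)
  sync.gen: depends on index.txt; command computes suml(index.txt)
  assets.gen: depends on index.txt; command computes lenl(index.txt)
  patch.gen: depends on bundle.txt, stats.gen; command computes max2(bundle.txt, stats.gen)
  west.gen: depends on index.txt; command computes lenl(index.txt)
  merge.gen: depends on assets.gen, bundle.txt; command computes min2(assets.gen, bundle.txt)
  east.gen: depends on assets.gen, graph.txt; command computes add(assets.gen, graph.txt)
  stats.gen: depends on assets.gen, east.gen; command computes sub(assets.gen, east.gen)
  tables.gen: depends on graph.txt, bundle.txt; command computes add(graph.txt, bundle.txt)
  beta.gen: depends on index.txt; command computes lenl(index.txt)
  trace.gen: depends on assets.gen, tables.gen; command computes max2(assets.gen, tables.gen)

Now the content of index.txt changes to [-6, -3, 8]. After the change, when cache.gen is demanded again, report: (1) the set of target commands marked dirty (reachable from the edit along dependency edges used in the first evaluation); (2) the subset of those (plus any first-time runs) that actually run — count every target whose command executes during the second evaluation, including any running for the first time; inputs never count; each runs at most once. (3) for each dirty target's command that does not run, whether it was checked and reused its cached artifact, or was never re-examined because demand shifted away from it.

Dirty set: assets.gen, cache.gen, east.gen, stats.gen.
Run set: assets.gen, east.gen, stats.gen (3 run).
Re-examined without running (cache reused): cache.gen.
The important point: stats.gen recomputes to an identical value, and the output ends up unchanged.

Initial pass — values computed on the first demand:
  assets.gen = lenl([1, -9, 7, 0, 9]) = 5
  east.gen = add(5, -1) = 4
  stats.gen = sub(5, 4) = 1
  cache.gen = neg(1) = -1

Second demand — change propagation:
  assets.gen: re-runs because index.txt [1, -9, 7, 0, 9]->[-6, -3, 8]; new result 3.
  east.gen: re-runs because assets.gen 5->3; new result 2.
  stats.gen: re-runs because assets.gen 5->3; east.gen 4->2; new result 1 (unchanged).
  cache.gen: re-examined; everything it read last time is the same (stats.gen unchanged) — cache -1 kept, no run.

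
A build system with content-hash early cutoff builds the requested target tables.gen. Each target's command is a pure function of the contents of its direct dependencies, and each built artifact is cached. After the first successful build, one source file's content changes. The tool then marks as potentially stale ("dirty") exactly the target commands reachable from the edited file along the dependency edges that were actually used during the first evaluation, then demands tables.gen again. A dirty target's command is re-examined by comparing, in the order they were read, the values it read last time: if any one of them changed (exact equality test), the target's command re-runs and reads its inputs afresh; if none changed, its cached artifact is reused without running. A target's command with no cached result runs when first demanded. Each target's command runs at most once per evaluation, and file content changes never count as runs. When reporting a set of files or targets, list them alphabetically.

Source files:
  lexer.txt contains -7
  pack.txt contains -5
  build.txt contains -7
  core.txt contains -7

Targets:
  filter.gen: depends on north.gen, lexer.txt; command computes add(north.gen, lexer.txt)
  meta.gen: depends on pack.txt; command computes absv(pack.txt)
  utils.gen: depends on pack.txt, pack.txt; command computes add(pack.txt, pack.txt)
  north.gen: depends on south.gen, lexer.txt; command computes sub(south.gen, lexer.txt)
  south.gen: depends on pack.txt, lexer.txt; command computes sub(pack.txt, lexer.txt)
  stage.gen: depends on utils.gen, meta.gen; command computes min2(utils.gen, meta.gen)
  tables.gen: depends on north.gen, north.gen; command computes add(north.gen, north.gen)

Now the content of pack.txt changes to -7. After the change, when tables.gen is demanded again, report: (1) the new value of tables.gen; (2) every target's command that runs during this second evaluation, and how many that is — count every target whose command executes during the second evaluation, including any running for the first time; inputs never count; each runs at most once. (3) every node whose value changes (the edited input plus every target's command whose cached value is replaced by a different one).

First evaluation (everything demanded from the output):
  south.gen = sub(-5, -7) = 2
  north.gen = sub(2, -7) = 9
  tables.gen = add(9, 9) = 18

Propagation after the edit:
  south.gen: runs — pack.txt -5->-7; result 0.
  north.gen: runs — south.gen 2->0; result 7.
  tables.gen: runs — north.gen 9->7; north.gen 9->7; result 14.

New value of tables.gen: 14.
Target commands that run: north.gen, south.gen, tables.gen — 3 in total.
Values that change: north.gen, pack.txt, south.gen, tables.gen.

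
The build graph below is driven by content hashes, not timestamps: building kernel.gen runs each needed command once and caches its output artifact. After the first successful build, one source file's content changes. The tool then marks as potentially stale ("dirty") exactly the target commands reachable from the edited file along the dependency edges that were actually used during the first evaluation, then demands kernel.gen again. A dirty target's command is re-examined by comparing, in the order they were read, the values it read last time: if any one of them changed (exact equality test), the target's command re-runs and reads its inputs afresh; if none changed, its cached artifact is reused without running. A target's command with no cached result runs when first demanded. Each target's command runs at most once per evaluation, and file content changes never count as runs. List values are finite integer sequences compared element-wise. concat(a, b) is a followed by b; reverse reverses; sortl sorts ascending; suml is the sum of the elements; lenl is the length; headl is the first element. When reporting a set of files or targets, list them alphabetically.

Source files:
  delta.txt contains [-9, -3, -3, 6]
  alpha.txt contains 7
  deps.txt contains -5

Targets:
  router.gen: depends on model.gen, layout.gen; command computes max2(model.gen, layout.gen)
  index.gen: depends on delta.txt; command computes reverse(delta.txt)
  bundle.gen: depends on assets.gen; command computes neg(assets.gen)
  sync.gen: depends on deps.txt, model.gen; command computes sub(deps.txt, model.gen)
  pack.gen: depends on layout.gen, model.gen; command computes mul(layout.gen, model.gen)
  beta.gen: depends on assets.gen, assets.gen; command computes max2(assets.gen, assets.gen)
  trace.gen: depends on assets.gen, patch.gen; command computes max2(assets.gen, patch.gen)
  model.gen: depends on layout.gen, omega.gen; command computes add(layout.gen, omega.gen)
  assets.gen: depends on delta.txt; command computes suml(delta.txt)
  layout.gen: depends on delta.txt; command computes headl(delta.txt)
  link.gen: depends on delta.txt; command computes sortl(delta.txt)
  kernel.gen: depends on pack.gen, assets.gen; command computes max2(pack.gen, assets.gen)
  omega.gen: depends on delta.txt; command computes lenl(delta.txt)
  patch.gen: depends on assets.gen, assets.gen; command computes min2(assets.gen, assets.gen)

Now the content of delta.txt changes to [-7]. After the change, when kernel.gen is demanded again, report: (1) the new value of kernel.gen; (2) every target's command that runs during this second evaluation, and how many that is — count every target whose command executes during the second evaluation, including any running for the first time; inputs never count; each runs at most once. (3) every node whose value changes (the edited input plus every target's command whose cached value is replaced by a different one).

kernel.gen now evaluates to 42.
Run set: assets.gen, kernel.gen, layout.gen, model.gen, omega.gen, pack.gen (6 run).
Changed values: assets.gen, delta.txt, kernel.gen, layout.gen, model.gen, omega.gen, pack.gen.

Initial pass — values computed on the first demand:
  assets.gen = suml([-9, -3, -3, 6]) = -9
  layout.gen = headl([-9, -3, -3, 6]) = -9
  omega.gen = lenl([-9, -3, -3, 6]) = 4
  model.gen = add(-9, 4) = -5
  pack.gen = mul(-9, -5) = 45
  kernel.gen = max2(45, -9) = 45

Second demand — change propagation:
  assets.gen: re-runs because delta.txt [-9, -3, -3, 6]->[-7]; new result -7.
  layout.gen: re-runs because delta.txt [-9, -3, -3, 6]->[-7]; new result -7.
  omega.gen: re-runs because delta.txt [-9, -3, -3, 6]->[-7]; new result 1.
  model.gen: re-runs because layout.gen -9->-7; omega.gen 4->1; new result -6.
  pack.gen: re-runs because layout.gen -9->-7; model.gen -5->-6; new result 42.
  kernel.gen: re-runs because pack.gen 45->42; assets.gen -9->-7; new result 42.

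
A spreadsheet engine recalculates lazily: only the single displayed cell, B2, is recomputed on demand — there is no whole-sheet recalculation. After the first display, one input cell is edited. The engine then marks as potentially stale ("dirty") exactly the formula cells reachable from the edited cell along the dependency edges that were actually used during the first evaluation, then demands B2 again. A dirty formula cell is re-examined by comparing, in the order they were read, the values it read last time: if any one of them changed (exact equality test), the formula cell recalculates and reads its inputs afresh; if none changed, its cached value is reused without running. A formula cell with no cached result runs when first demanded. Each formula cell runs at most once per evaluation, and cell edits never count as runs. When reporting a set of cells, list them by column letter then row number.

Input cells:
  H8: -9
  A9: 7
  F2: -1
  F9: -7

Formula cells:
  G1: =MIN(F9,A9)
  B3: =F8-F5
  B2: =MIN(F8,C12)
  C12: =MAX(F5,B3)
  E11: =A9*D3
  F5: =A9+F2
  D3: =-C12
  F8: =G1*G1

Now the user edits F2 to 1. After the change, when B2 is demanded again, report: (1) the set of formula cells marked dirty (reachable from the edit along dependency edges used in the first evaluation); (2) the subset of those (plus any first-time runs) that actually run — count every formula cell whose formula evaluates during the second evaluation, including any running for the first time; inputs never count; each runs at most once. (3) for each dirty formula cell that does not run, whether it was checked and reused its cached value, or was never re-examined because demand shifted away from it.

First evaluation (everything demanded from the output):
  F5 = 7 + -1 = 6
  G1 = MIN(-7, 7) = -7
  F8 = -7 * -7 = 49
  B3 = 49 - 6 = 43
  C12 = MAX(6, 43) = 43
  B2 = MIN(49, 43) = 43

Propagation after the edit:
  F5: runs — F2 -1->1; result 8.
  B3: runs — F5 6->8; result 41.
  C12: runs — F5 6->8; B3 43->41; result 41.
  B2: runs — C12 43->41; result 41.

Marked dirty: B2, B3, C12, F5.
Formula cells that run: B2, B3, C12, F5 — 4 in total.
Every dirty formula cell ran.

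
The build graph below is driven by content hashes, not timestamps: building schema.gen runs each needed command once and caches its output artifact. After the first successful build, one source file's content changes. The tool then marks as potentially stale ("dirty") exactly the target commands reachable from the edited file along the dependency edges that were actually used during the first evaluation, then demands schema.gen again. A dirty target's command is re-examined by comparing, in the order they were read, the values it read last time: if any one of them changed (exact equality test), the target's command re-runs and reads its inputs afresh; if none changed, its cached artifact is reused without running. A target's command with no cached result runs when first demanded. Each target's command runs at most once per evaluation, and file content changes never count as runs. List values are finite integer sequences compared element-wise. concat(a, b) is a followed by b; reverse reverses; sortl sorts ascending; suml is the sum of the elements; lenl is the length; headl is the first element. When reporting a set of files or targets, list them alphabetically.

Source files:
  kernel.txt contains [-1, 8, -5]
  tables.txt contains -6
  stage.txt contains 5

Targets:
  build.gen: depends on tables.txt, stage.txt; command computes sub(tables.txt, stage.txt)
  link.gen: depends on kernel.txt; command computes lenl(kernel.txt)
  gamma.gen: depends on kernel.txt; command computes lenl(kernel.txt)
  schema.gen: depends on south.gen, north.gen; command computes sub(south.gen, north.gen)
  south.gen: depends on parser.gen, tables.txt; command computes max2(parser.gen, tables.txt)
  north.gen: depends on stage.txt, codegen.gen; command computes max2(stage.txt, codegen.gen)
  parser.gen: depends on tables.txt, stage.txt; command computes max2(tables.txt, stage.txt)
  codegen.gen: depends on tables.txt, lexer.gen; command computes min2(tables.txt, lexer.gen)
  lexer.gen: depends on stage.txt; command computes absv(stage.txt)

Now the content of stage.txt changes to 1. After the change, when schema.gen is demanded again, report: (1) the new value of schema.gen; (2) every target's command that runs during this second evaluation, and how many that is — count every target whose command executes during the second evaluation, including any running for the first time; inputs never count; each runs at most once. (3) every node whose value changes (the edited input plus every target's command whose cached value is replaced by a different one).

schema.gen now evaluates to 0.
Run set: codegen.gen, lexer.gen, north.gen, parser.gen, schema.gen, south.gen (6 run).
Changed values: lexer.gen, north.gen, parser.gen, south.gen, stage.txt.

Initial pass — values computed on the first demand:
  lexer.gen = absv(5) = 5
  codegen.gen = min2(-6, 5) = -6
  north.gen = max2(5, -6) = 5
  parser.gen = max2(-6, 5) = 5
  south.gen = max2(5, -6) = 5
  schema.gen = sub(5, 5) = 0

Second demand — change propagation:
  lexer.gen: re-runs because stage.txt 5->1; new result 1.
  codegen.gen: re-runs because lexer.gen 5->1; new result -6 (unchanged).
  north.gen: re-runs because stage.txt 5->1; new result 1.
  parser.gen: re-runs because stage.txt 5->1; new result 1.
  south.gen: re-runs because parser.gen 5->1; new result 1.
  schema.gen: re-runs because south.gen 5->1; north.gen 5->1; new result 0 (unchanged).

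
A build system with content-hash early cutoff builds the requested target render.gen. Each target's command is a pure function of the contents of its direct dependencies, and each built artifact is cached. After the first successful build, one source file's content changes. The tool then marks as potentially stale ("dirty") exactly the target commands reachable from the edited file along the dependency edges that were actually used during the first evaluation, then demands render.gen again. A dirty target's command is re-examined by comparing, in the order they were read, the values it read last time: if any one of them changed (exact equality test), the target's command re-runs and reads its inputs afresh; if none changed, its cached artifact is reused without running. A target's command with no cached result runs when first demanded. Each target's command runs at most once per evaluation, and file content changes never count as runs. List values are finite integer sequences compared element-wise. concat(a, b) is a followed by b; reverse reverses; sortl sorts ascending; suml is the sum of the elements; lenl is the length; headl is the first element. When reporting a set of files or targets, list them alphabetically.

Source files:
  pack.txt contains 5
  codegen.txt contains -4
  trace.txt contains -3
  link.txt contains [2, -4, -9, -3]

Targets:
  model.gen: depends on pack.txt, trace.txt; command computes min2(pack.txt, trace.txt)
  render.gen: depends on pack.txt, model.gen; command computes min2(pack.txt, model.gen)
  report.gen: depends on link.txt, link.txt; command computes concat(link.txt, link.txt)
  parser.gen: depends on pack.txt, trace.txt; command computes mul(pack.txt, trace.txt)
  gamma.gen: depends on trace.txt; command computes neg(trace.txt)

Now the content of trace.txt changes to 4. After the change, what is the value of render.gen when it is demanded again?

New value of render.gen: 4.

First evaluation (everything demanded from the output):
  model.gen = min2(5, -3) = -3
  render.gen = min2(5, -3) = -3

Propagation after the edit:
  model.gen: runs — trace.txt -3->4; result 4.
  render.gen: runs — model.gen -3->4; result 4.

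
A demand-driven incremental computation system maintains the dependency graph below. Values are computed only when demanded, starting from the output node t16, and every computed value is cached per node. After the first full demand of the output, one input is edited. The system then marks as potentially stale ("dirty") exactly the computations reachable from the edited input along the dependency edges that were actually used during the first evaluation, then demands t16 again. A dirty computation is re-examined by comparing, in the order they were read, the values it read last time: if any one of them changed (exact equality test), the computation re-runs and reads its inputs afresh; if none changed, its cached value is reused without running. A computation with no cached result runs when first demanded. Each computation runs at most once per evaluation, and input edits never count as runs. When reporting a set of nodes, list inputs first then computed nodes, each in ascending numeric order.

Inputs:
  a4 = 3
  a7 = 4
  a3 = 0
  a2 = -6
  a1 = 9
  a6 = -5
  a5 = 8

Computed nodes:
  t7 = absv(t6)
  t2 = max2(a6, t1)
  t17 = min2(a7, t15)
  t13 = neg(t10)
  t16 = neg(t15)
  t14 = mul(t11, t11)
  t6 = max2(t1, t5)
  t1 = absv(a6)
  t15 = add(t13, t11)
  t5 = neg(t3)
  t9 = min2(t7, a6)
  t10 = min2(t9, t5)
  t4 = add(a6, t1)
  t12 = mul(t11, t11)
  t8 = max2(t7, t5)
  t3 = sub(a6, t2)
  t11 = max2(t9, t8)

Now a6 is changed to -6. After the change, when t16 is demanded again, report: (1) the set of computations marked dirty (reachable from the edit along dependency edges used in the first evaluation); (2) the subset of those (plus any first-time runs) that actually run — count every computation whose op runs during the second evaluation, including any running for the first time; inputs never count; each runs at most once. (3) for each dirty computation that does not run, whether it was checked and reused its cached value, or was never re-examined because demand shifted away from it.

Marked dirty: t1, t2, t3, t5, t6, t7, t8, t9, t10, t11, t13, t15, t16.
Computations that run: t1, t2, t3, t5, t6, t7, t8, t9, t10, t11, t13, t15, t16 — 13 in total.
Every dirty computation ran.

First evaluation (everything demanded from the output):
  t1 = absv(-5) = 5
  t2 = max2(-5, 5) = 5
  t3 = sub(-5, 5) = -10
  t5 = neg(-10) = 10
  t6 = max2(5, 10) = 10
  t7 = absv(10) = 10
  t8 = max2(10, 10) = 10
  t9 = min2(10, -5) = -5
  t10 = min2(-5, 10) = -5
  t11 = max2(-5, 10) = 10
  t13 = neg(-5) = 5
  t15 = add(5, 10) = 15
  t16 = neg(15) = -15

Propagation after the edit:
  t1: runs — a6 -5->-6; result 6.
  t2: runs — a6 -5->-6; t1 5->6; result 6.
  t3: runs — a6 -5->-6; t2 5->6; result -12.
  t5: runs — t3 -10->-12; result 12.
  t6: runs — t1 5->6; t5 10->12; result 12.
  t7: runs — t6 10->12; result 12.
  t8: runs — t7 10->12; t5 10->12; result 12.
  t9: runs — t7 10->12; a6 -5->-6; result -6.
  t10: runs — t9 -5->-6; t5 10->12; result -6.
  t11: runs — t9 -5->-6; t8 10->12; result 12.
  t13: runs — t10 -5->-6; result 6.
  t15: runs — t13 5->6; t11 10->12; result 18.
  t16: runs — t15 15->18; result -18.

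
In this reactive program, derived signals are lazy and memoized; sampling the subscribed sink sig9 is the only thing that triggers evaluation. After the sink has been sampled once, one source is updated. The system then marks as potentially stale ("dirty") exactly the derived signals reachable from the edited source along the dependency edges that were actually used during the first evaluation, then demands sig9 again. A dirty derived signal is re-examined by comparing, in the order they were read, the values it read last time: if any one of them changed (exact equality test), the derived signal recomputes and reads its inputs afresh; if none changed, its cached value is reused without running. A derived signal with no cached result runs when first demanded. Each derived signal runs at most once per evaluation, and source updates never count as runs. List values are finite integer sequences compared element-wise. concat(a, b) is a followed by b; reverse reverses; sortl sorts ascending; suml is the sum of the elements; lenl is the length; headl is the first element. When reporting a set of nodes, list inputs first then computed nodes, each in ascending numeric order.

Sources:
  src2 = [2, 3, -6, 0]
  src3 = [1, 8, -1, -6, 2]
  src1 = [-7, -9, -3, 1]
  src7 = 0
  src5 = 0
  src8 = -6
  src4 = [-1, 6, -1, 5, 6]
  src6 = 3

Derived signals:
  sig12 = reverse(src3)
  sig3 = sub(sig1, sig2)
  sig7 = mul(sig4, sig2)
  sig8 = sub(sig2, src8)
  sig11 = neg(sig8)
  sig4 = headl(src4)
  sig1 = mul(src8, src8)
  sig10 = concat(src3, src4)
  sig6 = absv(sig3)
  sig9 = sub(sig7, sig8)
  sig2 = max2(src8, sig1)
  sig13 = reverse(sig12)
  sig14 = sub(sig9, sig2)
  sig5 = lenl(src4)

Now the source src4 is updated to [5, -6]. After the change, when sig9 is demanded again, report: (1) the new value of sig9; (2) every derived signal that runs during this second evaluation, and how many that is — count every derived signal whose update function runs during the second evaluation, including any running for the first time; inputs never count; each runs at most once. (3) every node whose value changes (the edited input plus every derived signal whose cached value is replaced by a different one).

Demanding sig9 again yields 138.
3 derived signals run: sig4, sig7, sig9.
The nodes whose values change: src4, sig4, sig7, sig9.

First demand of the output computes:
  sig1 = mul(-6, -6) = 36
  sig2 = max2(-6, 36) = 36
  sig4 = headl([-1, 6, -1, 5, 6]) = -1
  sig7 = mul(-1, 36) = -36
  sig8 = sub(36, -6) = 42
  sig9 = sub(-36, 42) = -78

After the edit, cleaning proceeds:
  sig4: a read changed (src4 [-1, 6, -1, 5, 6]->[5, -6]) — executes, giving 5.
  sig7: a read changed (sig4 -1->5) — executes, giving 180.
  sig9: a read changed (sig7 -36->180) — executes, giving 138.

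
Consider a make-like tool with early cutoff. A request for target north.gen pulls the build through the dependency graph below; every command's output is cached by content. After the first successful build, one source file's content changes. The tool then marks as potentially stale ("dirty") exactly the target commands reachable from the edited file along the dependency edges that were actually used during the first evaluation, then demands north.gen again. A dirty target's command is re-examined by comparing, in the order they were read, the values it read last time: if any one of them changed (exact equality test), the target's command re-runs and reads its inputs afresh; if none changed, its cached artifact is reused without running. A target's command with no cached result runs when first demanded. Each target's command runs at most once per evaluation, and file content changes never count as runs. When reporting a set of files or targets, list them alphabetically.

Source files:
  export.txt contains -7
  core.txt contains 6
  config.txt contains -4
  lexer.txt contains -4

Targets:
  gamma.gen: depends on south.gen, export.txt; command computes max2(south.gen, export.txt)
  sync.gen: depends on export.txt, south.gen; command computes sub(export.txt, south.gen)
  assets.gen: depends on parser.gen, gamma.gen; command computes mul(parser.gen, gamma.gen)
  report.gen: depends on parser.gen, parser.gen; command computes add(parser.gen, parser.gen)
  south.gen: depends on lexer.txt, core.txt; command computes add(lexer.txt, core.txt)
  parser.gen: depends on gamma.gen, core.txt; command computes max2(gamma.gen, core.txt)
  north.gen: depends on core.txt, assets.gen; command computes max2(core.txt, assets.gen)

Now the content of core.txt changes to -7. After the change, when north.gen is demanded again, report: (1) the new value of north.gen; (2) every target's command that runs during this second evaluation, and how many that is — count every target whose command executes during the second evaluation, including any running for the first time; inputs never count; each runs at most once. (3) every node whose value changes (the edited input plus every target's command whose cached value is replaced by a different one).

Demanding north.gen again yields 49.
5 target commands run: assets.gen, gamma.gen, north.gen, parser.gen, south.gen.
The nodes whose values change: assets.gen, core.txt, gamma.gen, north.gen, parser.gen, south.gen.

First demand of the output computes:
  south.gen = add(-4, 6) = 2
  gamma.gen = max2(2, -7) = 2
  parser.gen = max2(2, 6) = 6
  assets.gen = mul(6, 2) = 12
  north.gen = max2(6, 12) = 12

After the edit, cleaning proceeds:
  south.gen: a read changed (core.txt 6->-7) — executes, giving -11.
  gamma.gen: a read changed (south.gen 2->-11) — executes, giving -7.
  parser.gen: a read changed (gamma.gen 2->-7; core.txt 6->-7) — executes, giving -7.
  assets.gen: a read changed (parser.gen 6->-7; gamma.gen 2->-7) — executes, giving 49.
  north.gen: a read changed (core.txt 6->-7; assets.gen 12->49) — executes, giving 49.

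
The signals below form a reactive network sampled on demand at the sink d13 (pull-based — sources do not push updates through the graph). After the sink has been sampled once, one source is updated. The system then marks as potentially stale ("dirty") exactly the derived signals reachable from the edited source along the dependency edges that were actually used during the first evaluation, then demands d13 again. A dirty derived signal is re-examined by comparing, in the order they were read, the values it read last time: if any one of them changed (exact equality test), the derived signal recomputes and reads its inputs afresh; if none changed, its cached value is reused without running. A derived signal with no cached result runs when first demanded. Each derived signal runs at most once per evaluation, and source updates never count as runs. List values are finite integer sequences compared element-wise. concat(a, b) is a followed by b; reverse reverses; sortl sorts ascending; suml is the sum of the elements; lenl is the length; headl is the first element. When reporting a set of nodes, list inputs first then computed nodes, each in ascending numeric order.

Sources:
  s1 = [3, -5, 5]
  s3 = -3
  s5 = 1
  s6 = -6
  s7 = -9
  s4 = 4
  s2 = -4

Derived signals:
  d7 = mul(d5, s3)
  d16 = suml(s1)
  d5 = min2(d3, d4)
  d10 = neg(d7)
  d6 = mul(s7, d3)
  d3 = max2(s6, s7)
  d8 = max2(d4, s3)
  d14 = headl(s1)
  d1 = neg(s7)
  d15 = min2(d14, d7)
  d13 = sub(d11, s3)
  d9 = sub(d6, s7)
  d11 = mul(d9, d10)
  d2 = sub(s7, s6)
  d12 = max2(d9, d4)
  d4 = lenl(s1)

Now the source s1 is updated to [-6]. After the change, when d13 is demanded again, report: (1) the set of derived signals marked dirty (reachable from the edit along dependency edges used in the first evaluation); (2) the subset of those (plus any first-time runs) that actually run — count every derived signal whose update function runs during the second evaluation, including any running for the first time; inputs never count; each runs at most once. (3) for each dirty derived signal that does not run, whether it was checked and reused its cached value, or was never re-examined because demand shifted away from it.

Dirty set: d4, d5, d7, d10, d11, d13.
Run set: d4, d5 (2 run).
Re-examined without running (cache reused): d7, d10, d11, d13.
The important point: d5 recomputes to an identical value, and the output ends up unchanged.

Initial pass — values computed on the first demand:
  d3 = max2(-6, -9) = -6
  d4 = lenl([3, -5, 5]) = 3
  d5 = min2(-6, 3) = -6
  d6 = mul(-9, -6) = 54
  d7 = mul(-6, -3) = 18
  d9 = sub(54, -9) = 63
  d10 = neg(18) = -18
  d11 = mul(63, -18) = -1134
  d13 = sub(-1134, -3) = -1131

Second demand — change propagation:
  d4: re-runs because s1 [3, -5, 5]->[-6]; new result 1.
  d5: re-runs because d4 3->1; new result -6 (unchanged).
  d7: re-examined; everything it read last time is the same (d5 unchanged, s3 unchanged) — cache 18 kept, no run.
  d10: re-examined; everything it read last time is the same (d7 unchanged) — cache -18 kept, no run.
  d11: re-examined; everything it read last time is the same (d9 unchanged, d10 unchanged) — cache -1134 kept, no run.
  d13: re-examined; everything it read last time is the same (d11 unchanged, s3 unchanged) — cache -1131 kept, no run.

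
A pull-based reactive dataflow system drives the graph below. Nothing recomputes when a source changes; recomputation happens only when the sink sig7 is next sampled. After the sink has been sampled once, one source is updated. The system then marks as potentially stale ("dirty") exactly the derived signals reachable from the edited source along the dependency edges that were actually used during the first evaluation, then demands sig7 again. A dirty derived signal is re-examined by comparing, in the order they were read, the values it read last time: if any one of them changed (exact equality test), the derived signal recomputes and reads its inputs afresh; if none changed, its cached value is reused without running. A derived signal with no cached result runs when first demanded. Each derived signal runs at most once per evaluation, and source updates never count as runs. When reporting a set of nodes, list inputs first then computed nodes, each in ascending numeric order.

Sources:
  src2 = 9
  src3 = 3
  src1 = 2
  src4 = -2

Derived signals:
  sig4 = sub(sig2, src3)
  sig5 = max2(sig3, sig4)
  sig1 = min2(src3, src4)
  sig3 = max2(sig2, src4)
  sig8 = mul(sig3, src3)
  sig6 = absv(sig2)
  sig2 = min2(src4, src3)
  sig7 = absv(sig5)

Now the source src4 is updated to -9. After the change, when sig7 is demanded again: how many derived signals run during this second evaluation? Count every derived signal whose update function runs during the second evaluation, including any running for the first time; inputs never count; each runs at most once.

First evaluation (everything demanded from the output):
  sig2 = min2(-2, 3) = -2
  sig3 = max2(-2, -2) = -2
  sig4 = sub(-2, 3) = -5
  sig5 = max2(-2, -5) = -2
  sig7 = absv(-2) = 2

Propagation after the edit:
  sig2: runs — src4 -2->-9; result -9.
  sig3: runs — sig2 -2->-9; src4 -2->-9; result -9.
  sig4: runs — sig2 -2->-9; result -12.
  sig5: runs — sig3 -2->-9; sig4 -5->-12; result -9.
  sig7: runs — sig5 -2->-9; result 9.

Derived signals that run: sig2, sig3, sig4, sig5, sig7 — 5 in total.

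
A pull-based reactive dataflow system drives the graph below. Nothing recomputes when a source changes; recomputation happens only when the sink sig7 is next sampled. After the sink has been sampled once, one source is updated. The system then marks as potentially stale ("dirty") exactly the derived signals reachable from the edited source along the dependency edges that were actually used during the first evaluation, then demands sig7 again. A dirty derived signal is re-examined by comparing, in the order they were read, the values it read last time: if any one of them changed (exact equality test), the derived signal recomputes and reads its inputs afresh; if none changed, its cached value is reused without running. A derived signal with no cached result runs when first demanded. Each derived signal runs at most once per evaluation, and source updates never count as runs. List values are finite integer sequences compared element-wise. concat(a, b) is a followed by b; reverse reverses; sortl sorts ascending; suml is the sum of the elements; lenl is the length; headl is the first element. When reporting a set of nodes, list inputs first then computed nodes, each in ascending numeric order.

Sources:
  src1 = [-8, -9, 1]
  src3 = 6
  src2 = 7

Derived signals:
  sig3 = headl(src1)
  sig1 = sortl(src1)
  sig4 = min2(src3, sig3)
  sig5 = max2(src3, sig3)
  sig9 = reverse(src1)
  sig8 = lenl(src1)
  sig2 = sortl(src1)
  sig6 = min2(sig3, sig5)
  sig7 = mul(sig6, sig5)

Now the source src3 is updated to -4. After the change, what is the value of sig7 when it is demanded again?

First evaluation (everything demanded from the output):
  sig3 = headl([-8, -9, 1]) = -8
  sig5 = max2(6, -8) = 6
  sig6 = min2(-8, 6) = -8
  sig7 = mul(-8, 6) = -48

Propagation after the edit:
  sig5: runs — src3 6->-4; result -4.
  sig6: runs — sig5 6->-4; result -8 (same value as before).
  sig7: runs — sig5 6->-4; result 32.

New value of sig7: 32.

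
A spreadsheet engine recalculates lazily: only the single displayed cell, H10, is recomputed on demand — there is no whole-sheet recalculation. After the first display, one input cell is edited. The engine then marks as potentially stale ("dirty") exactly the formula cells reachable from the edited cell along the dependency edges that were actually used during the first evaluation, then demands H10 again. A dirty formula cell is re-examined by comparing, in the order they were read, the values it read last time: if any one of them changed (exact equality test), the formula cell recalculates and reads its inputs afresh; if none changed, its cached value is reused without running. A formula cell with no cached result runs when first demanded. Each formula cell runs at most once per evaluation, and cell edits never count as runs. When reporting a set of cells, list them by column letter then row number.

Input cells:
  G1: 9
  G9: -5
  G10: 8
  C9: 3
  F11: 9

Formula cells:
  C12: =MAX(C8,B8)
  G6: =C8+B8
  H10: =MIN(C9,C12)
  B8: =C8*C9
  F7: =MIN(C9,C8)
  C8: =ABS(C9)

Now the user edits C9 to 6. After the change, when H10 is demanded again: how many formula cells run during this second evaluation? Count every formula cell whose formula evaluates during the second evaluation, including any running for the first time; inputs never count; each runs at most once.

First evaluation (everything demanded from the output):
  C8 = ABS(3) = 3
  B8 = 3 * 3 = 9
  C12 = MAX(3, 9) = 9
  H10 = MIN(3, 9) = 3

Propagation after the edit:
  C8: runs — C9 3->6; result 6.
  B8: runs — C8 3->6; C9 3->6; result 36.
  C12: runs — C8 3->6; B8 9->36; result 36.
  H10: runs — C9 3->6; C12 9->36; result 6.

Formula cells that run: B8, C8, C12, H10 — 4 in total.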